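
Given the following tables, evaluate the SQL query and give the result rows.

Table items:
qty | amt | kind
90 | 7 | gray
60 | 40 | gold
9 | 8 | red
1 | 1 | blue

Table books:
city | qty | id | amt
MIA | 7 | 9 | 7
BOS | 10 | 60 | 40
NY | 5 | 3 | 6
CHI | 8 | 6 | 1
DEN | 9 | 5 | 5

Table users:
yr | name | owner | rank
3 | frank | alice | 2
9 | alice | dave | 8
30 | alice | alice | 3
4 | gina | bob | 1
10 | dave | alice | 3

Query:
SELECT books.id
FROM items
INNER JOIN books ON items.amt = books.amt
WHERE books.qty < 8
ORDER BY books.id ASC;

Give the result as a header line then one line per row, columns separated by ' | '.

After JOIN books (3 rows):
items.qty | items.amt | items.kind | books.city | books.qty | books.id | books.amt
90 | 7 | gray | MIA | 7 | 9 | 7
60 | 40 | gold | BOS | 10 | 60 | 40
1 | 1 | blue | CHI | 8 | 6 | 1
After WHERE (1 rows):
items.qty | items.amt | items.kind | books.city | books.qty | books.id | books.amt
90 | 7 | gray | MIA | 7 | 9 | 7
After SELECT (1 rows):
books.id
9
After ORDER BY (1 rows):
books.id
9

== RESULT ==
books.id
9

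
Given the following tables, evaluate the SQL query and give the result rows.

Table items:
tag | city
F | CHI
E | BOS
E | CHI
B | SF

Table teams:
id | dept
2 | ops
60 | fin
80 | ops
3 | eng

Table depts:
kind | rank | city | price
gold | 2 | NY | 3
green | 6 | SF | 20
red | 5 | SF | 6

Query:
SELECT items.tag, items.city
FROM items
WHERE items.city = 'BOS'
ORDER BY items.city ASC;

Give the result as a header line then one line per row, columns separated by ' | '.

After WHERE (1 rows):
items.tag | items.city
E | BOS
After SELECT (1 rows):
items.tag | items.city
E | BOS
After ORDER BY (1 rows):
items.tag | items.city
E | BOS

== RESULT ==
items.tag | items.city
E | BOS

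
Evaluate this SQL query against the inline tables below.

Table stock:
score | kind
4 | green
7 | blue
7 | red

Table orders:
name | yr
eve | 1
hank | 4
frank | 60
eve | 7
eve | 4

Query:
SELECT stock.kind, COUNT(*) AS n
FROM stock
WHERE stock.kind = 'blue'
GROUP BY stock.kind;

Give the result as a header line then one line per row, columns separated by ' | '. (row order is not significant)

After WHERE (1 rows):
stock.score | stock.kind
7 | blue
After GROUP BY (1 rows):
stock.kind | n
blue | 1

== RESULT ==
stock.kind | n
blue | 1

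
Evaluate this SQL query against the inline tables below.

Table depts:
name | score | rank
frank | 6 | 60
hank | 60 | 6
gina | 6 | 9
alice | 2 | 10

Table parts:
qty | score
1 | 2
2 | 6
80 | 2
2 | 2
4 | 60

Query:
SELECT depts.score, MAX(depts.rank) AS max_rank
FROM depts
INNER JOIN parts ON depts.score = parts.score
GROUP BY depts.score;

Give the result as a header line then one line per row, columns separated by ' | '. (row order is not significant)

== RESULT ==
depts.score | max_rank
6 | 60
60 | 6
2 | 10

Derivation:
After JOIN parts (6 rows):
depts.name | depts.score | depts.rank | parts.qty | parts.score
frank | 6 | 60 | 2 | 6
hank | 60 | 6 | 4 | 60
gina | 6 | 9 | 2 | 6
alice | 2 | 10 | 1 | 2
alice | 2 | 10 | 80 | 2
alice | 2 | 10 | 2 | 2
After GROUP BY (3 rows):
depts.score | max_rank
6 | 60
60 | 6
2 | 10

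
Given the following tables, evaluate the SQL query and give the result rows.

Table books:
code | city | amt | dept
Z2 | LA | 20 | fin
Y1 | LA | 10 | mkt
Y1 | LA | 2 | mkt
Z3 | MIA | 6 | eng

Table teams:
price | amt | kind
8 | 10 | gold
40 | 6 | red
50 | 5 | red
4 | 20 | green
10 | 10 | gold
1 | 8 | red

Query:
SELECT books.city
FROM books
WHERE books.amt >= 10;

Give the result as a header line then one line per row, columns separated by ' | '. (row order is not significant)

After WHERE (2 rows):
books.code | books.city | books.amt | books.dept
Z2 | LA | 20 | fin
Y1 | LA | 10 | mkt
After SELECT (2 rows):
books.city
LA
LA

== RESULT ==
books.city
LA
LA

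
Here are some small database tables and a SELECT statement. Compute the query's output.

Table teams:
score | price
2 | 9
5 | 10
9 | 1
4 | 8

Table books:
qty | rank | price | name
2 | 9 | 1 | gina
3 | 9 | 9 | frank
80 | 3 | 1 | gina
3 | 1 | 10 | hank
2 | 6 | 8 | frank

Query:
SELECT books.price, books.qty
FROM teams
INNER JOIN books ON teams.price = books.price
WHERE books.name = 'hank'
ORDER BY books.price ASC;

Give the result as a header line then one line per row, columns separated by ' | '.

After JOIN books (5 rows):
teams.score | teams.price | books.qty | books.rank | books.price | books.name
2 | 9 | 3 | 9 | 9 | frank
5 | 10 | 3 | 1 | 10 | hank
9 | 1 | 2 | 9 | 1 | gina
9 | 1 | 80 | 3 | 1 | gina
4 | 8 | 2 | 6 | 8 | frank
After WHERE (1 rows):
teams.score | teams.price | books.qty | books.rank | books.price | books.name
5 | 10 | 3 | 1 | 10 | hank
After SELECT (1 rows):
books.price | books.qty
10 | 3
After ORDER BY (1 rows):
books.price | books.qty
10 | 3

== RESULT ==
books.price | books.qty
10 | 3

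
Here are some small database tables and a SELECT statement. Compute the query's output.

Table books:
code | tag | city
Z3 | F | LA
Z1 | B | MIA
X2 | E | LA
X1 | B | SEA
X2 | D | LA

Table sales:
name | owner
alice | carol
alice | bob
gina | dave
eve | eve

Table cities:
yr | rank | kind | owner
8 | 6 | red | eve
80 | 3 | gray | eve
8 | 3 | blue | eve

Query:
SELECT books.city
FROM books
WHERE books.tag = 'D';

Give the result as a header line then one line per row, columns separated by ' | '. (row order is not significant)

== RESULT ==
books.city
LA

Derivation:
After WHERE (1 rows):
books.code | books.tag | books.city
X2 | D | LA
After SELECT (1 rows):
books.city
LA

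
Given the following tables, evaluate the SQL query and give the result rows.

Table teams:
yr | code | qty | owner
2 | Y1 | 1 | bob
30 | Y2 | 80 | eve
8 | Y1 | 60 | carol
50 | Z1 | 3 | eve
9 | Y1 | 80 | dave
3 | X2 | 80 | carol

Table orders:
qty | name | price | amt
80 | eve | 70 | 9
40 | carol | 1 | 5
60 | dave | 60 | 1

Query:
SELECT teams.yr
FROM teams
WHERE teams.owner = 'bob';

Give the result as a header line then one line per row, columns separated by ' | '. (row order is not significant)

After WHERE (1 rows):
teams.yr | teams.code | teams.qty | teams.owner
2 | Y1 | 1 | bob
After SELECT (1 rows):
teams.yr
2

== RESULT ==
teams.yr
2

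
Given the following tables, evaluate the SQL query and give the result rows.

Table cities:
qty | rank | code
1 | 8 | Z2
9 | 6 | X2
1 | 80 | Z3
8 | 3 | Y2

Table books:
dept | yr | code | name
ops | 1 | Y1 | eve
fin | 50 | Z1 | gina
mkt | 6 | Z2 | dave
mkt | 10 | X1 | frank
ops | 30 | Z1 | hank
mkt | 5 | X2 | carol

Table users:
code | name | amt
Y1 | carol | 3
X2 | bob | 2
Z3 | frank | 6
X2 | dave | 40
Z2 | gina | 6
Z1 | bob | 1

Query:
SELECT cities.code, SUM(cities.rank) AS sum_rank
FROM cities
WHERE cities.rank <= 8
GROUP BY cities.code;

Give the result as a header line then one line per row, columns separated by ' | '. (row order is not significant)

== RESULT ==
cities.code | sum_rank
Z2 | 8
X2 | 6
Y2 | 3

Derivation:
After WHERE (3 rows):
cities.qty | cities.rank | cities.code
1 | 8 | Z2
9 | 6 | X2
8 | 3 | Y2
After GROUP BY (3 rows):
cities.code | sum_rank
Z2 | 8
X2 | 6
Y2 | 3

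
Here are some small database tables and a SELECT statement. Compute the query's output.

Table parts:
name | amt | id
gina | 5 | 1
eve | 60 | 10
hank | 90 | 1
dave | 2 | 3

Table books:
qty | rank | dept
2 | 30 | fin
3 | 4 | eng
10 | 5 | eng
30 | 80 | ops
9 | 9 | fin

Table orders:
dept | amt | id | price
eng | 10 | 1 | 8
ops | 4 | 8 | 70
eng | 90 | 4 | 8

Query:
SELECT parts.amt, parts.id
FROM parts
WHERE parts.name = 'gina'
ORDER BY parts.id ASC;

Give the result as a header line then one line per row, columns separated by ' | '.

After WHERE (1 rows):
parts.name | parts.amt | parts.id
gina | 5 | 1
After SELECT (1 rows):
parts.amt | parts.id
5 | 1
After ORDER BY (1 rows):
parts.amt | parts.id
5 | 1

== RESULT ==
parts.amt | parts.id
5 | 1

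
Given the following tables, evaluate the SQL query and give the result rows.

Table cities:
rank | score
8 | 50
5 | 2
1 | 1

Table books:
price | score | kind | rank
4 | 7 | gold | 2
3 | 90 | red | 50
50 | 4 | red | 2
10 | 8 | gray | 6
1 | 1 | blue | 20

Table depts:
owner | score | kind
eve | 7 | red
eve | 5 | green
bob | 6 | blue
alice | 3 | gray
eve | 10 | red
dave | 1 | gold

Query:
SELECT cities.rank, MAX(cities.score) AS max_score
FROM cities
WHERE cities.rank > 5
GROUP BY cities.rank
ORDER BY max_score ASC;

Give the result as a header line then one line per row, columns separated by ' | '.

After WHERE (1 rows):
cities.rank | cities.score
8 | 50
After GROUP BY (1 rows):
cities.rank | max_score
8 | 50
After ORDER BY (1 rows):
cities.rank | max_score
8 | 50

== RESULT ==
cities.rank | max_score
8 | 50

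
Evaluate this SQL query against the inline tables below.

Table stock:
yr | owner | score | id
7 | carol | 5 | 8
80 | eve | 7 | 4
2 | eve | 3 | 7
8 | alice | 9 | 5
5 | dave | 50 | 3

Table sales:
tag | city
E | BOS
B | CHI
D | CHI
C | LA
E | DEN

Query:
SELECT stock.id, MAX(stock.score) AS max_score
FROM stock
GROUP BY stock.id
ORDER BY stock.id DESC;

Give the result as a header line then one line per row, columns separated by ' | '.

== RESULT ==
stock.id | max_score
8 | 5
7 | 3
5 | 9
4 | 7
3 | 50

Derivation:
After GROUP BY (5 rows):
stock.id | max_score
8 | 5
4 | 7
7 | 3
5 | 9
3 | 50
After ORDER BY (5 rows):
stock.id | max_score
8 | 5
7 | 3
5 | 9
4 | 7
3 | 50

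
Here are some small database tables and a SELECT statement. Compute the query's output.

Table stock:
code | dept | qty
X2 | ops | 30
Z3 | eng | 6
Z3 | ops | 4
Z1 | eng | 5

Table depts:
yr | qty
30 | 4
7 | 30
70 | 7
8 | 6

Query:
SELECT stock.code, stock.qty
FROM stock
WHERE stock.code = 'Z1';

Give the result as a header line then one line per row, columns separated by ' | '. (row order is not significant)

After WHERE (1 rows):
stock.code | stock.dept | stock.qty
Z1 | eng | 5
After SELECT (1 rows):
stock.code | stock.qty
Z1 | 5

== RESULT ==
stock.code | stock.qty
Z1 | 5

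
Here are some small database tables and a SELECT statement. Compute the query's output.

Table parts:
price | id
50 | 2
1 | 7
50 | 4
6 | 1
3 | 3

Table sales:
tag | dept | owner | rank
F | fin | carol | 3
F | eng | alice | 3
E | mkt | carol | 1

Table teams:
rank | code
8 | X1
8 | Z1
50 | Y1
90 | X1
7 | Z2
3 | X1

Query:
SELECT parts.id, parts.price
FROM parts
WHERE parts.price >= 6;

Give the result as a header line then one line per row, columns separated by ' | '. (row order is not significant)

== RESULT ==
parts.id | parts.price
2 | 50
4 | 50
1 | 6

Derivation:
After WHERE (3 rows):
parts.price | parts.id
50 | 2
50 | 4
6 | 1
After SELECT (3 rows):
parts.id | parts.price
2 | 50
4 | 50
1 | 6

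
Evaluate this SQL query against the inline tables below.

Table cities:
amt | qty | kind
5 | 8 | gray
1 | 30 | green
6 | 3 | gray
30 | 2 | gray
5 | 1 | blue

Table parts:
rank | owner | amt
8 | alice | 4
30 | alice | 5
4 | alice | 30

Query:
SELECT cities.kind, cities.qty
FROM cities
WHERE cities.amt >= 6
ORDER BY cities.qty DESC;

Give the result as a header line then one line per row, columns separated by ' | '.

== RESULT ==
cities.kind | cities.qty
gray | 3
gray | 2

Derivation:
After WHERE (2 rows):
cities.amt | cities.qty | cities.kind
6 | 3 | gray
30 | 2 | gray
After SELECT (2 rows):
cities.kind | cities.qty
gray | 3
gray | 2
After ORDER BY (2 rows):
cities.kind | cities.qty
gray | 3
gray | 2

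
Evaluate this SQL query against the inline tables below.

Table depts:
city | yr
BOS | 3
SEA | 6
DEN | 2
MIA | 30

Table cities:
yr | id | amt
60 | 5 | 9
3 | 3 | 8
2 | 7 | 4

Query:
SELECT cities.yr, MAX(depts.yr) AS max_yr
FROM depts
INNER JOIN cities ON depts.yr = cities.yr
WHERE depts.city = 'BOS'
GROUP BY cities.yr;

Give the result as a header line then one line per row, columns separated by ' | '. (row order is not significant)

== RESULT ==
cities.yr | max_yr
3 | 3

Derivation:
After JOIN cities (2 rows):
depts.city | depts.yr | cities.yr | cities.id | cities.amt
BOS | 3 | 3 | 3 | 8
DEN | 2 | 2 | 7 | 4
After WHERE (1 rows):
depts.city | depts.yr | cities.yr | cities.id | cities.amt
BOS | 3 | 3 | 3 | 8
After GROUP BY (1 rows):
cities.yr | max_yr
3 | 3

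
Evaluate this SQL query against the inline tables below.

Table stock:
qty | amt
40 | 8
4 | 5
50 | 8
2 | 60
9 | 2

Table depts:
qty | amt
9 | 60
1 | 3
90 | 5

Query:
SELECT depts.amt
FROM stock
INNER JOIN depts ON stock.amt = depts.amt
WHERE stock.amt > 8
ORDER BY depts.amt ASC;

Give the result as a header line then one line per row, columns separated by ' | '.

== RESULT ==
depts.amt
60

Derivation:
After JOIN depts (2 rows):
stock.qty | stock.amt | depts.qty | depts.amt
4 | 5 | 90 | 5
2 | 60 | 9 | 60
After WHERE (1 rows):
stock.qty | stock.amt | depts.qty | depts.amt
2 | 60 | 9 | 60
After SELECT (1 rows):
depts.amt
60
After ORDER BY (1 rows):
depts.amt
60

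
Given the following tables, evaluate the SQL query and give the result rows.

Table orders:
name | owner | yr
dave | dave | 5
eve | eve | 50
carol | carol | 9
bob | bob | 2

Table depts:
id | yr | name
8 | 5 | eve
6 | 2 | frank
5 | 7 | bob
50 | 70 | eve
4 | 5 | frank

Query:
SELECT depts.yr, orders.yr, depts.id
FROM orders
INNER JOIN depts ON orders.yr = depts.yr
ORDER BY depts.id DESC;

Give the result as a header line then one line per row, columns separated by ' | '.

== RESULT ==
depts.yr | orders.yr | depts.id
5 | 5 | 8
2 | 2 | 6
5 | 5 | 4

Derivation:
After JOIN depts (3 rows):
orders.name | orders.owner | orders.yr | depts.id | depts.yr | depts.name
dave | dave | 5 | 8 | 5 | eve
dave | dave | 5 | 4 | 5 | frank
bob | bob | 2 | 6 | 2 | frank
After SELECT (3 rows):
depts.yr | orders.yr | depts.id
5 | 5 | 8
5 | 5 | 4
2 | 2 | 6
After ORDER BY (3 rows):
depts.yr | orders.yr | depts.id
5 | 5 | 8
2 | 2 | 6
5 | 5 | 4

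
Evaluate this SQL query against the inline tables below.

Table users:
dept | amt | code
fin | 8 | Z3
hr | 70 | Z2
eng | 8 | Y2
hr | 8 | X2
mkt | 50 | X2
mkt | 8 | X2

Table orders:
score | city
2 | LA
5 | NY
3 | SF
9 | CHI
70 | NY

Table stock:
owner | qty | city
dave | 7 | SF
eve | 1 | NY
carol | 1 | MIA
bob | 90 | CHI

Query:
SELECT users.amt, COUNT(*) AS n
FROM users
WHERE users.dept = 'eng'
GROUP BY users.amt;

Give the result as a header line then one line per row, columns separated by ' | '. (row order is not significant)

== RESULT ==
users.amt | n
8 | 1

Derivation:
After WHERE (1 rows):
users.dept | users.amt | users.code
eng | 8 | Y2
After GROUP BY (1 rows):
users.amt | n
8 | 1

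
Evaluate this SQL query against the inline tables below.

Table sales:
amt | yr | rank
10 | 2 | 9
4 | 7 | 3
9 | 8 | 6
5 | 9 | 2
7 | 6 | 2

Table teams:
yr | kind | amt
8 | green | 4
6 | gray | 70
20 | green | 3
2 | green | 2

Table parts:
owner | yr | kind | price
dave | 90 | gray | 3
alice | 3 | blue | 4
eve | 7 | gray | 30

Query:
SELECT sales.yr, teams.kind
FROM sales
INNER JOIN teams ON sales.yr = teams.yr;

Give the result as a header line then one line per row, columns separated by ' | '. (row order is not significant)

== RESULT ==
sales.yr | teams.kind
2 | green
8 | green
6 | gray

Derivation:
After JOIN teams (3 rows):
sales.amt | sales.yr | sales.rank | teams.yr | teams.kind | teams.amt
10 | 2 | 9 | 2 | green | 2
9 | 8 | 6 | 8 | green | 4
7 | 6 | 2 | 6 | gray | 70
After SELECT (3 rows):
sales.yr | teams.kind
2 | green
8 | green
6 | gray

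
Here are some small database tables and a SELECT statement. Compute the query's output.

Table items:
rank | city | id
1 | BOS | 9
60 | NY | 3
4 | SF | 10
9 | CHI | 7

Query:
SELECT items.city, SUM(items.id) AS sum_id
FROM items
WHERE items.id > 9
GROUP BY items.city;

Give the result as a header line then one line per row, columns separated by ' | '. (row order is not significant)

== RESULT ==
items.city | sum_id
SF | 10

Derivation:
After WHERE (1 rows):
items.rank | items.city | items.id
4 | SF | 10
After GROUP BY (1 rows):
items.city | sum_id
SF | 10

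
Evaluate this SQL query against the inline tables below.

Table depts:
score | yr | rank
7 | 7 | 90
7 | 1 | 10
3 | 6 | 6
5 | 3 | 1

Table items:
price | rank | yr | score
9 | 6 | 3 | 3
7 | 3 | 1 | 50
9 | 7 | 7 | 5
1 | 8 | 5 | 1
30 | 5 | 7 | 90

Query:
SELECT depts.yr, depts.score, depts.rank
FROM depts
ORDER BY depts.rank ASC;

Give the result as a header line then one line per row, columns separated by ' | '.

== RESULT ==
depts.yr | depts.score | depts.rank
3 | 5 | 1
6 | 3 | 6
1 | 7 | 10
7 | 7 | 90

Derivation:
After SELECT (4 rows):
depts.yr | depts.score | depts.rank
7 | 7 | 90
1 | 7 | 10
6 | 3 | 6
3 | 5 | 1
After ORDER BY (4 rows):
depts.yr | depts.score | depts.rank
3 | 5 | 1
6 | 3 | 6
1 | 7 | 10
7 | 7 | 90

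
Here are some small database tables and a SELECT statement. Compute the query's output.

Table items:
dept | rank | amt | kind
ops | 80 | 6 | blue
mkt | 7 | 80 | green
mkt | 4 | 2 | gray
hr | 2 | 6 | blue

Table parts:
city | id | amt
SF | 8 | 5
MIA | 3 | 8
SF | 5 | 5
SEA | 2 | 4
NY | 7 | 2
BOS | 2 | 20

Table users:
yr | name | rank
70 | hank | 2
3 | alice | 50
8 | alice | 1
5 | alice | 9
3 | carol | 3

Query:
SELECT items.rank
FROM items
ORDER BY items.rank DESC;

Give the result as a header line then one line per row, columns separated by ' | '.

After SELECT (4 rows):
items.rank
80
7
4
2
After ORDER BY (4 rows):
items.rank
80
7
4
2

== RESULT ==
items.rank
80
7
4
2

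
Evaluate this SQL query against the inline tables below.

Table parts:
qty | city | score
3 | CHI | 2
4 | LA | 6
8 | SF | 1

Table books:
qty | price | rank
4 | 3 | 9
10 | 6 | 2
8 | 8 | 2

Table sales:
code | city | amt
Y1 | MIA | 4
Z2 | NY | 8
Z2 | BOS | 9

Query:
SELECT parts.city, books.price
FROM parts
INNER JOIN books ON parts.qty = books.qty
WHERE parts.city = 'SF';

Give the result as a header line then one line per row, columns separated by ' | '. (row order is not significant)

== RESULT ==
parts.city | books.price
SF | 8

Derivation:
After JOIN books (2 rows):
parts.qty | parts.city | parts.score | books.qty | books.price | books.rank
4 | LA | 6 | 4 | 3 | 9
8 | SF | 1 | 8 | 8 | 2
After WHERE (1 rows):
parts.qty | parts.city | parts.score | books.qty | books.price | books.rank
8 | SF | 1 | 8 | 8 | 2
After SELECT (1 rows):
parts.city | books.price
SF | 8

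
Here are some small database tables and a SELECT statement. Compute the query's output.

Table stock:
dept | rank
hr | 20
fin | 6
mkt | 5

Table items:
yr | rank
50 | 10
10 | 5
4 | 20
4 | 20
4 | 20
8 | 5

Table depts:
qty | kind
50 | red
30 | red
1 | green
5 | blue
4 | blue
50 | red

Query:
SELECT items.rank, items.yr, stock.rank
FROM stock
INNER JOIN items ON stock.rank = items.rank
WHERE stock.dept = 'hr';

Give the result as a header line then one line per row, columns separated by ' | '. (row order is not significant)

== RESULT ==
items.rank | items.yr | stock.rank
20 | 4 | 20
20 | 4 | 20
20 | 4 | 20

Derivation:
After JOIN items (5 rows):
stock.dept | stock.rank | items.yr | items.rank
hr | 20 | 4 | 20
hr | 20 | 4 | 20
hr | 20 | 4 | 20
mkt | 5 | 10 | 5
mkt | 5 | 8 | 5
After WHERE (3 rows):
stock.dept | stock.rank | items.yr | items.rank
hr | 20 | 4 | 20
hr | 20 | 4 | 20
hr | 20 | 4 | 20
After SELECT (3 rows):
items.rank | items.yr | stock.rank
20 | 4 | 20
20 | 4 | 20
20 | 4 | 20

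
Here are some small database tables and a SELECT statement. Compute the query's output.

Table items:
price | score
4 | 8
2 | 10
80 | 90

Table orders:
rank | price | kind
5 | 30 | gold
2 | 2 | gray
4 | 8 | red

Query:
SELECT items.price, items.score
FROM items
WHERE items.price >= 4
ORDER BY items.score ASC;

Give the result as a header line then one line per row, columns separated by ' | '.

== RESULT ==
items.price | items.score
4 | 8
80 | 90

Derivation:
After WHERE (2 rows):
items.price | items.score
4 | 8
80 | 90
After SELECT (2 rows):
items.price | items.score
4 | 8
80 | 90
After ORDER BY (2 rows):
items.price | items.score
4 | 8
80 | 90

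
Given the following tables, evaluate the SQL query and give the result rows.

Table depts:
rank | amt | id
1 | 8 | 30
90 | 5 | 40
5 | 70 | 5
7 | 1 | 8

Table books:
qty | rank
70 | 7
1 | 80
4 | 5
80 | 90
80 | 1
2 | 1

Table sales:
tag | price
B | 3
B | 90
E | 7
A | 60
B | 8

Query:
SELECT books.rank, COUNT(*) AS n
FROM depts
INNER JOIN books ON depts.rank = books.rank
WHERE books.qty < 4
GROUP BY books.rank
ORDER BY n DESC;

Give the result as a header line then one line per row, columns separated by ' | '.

After JOIN books (5 rows):
depts.rank | depts.amt | depts.id | books.qty | books.rank
1 | 8 | 30 | 80 | 1
1 | 8 | 30 | 2 | 1
90 | 5 | 40 | 80 | 90
5 | 70 | 5 | 4 | 5
7 | 1 | 8 | 70 | 7
After WHERE (1 rows):
depts.rank | depts.amt | depts.id | books.qty | books.rank
1 | 8 | 30 | 2 | 1
After GROUP BY (1 rows):
books.rank | n
1 | 1
After ORDER BY (1 rows):
books.rank | n
1 | 1

== RESULT ==
books.rank | n
1 | 1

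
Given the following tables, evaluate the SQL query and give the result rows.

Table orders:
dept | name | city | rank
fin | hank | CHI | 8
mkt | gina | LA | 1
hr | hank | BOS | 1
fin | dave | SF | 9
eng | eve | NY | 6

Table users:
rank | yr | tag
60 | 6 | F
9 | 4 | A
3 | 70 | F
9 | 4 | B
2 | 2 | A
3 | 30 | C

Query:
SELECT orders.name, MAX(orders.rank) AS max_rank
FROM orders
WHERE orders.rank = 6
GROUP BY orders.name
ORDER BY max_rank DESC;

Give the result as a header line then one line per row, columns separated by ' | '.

== RESULT ==
orders.name | max_rank
eve | 6

Derivation:
After WHERE (1 rows):
orders.dept | orders.name | orders.city | orders.rank
eng | eve | NY | 6
After GROUP BY (1 rows):
orders.name | max_rank
eve | 6
After ORDER BY (1 rows):
orders.name | max_rank
eve | 6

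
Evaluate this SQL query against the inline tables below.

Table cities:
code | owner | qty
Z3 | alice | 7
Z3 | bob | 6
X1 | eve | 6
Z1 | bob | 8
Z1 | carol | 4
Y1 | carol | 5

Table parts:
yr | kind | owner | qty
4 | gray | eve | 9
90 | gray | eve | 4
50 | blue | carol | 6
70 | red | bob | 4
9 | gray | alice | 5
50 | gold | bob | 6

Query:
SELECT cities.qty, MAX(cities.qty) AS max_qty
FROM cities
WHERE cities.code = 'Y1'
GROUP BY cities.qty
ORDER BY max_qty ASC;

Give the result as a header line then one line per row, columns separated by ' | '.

After WHERE (1 rows):
cities.code | cities.owner | cities.qty
Y1 | carol | 5
After GROUP BY (1 rows):
cities.qty | max_qty
5 | 5
After ORDER BY (1 rows):
cities.qty | max_qty
5 | 5

== RESULT ==
cities.qty | max_qty
5 | 5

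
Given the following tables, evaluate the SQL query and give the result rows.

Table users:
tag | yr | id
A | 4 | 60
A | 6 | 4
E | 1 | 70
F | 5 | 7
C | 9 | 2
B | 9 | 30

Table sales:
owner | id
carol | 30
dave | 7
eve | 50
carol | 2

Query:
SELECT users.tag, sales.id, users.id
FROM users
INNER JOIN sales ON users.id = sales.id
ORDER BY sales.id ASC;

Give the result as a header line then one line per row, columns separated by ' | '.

After JOIN sales (3 rows):
users.tag | users.yr | users.id | sales.owner | sales.id
F | 5 | 7 | dave | 7
C | 9 | 2 | carol | 2
B | 9 | 30 | carol | 30
After SELECT (3 rows):
users.tag | sales.id | users.id
F | 7 | 7
C | 2 | 2
B | 30 | 30
After ORDER BY (3 rows):
users.tag | sales.id | users.id
C | 2 | 2
F | 7 | 7
B | 30 | 30

== RESULT ==
users.tag | sales.id | users.id
C | 2 | 2
F | 7 | 7
B | 30 | 30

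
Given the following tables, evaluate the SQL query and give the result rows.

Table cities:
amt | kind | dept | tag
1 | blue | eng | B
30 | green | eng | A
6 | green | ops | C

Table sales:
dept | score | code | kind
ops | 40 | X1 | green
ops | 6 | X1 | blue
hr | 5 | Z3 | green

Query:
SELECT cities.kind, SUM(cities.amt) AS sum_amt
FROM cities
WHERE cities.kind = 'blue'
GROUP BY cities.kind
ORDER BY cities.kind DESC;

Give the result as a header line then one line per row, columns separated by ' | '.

After WHERE (1 rows):
cities.amt | cities.kind | cities.dept | cities.tag
1 | blue | eng | B
After GROUP BY (1 rows):
cities.kind | sum_amt
blue | 1
After ORDER BY (1 rows):
cities.kind | sum_amt
blue | 1

== RESULT ==
cities.kind | sum_amt
blue | 1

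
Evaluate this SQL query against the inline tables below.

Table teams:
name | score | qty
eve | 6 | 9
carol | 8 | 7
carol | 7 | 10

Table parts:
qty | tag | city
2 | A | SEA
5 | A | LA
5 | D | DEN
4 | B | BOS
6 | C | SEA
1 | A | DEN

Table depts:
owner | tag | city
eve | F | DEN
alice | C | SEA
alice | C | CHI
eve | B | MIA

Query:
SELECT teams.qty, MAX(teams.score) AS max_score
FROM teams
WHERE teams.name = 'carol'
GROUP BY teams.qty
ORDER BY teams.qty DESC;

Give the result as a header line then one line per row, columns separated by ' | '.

== RESULT ==
teams.qty | max_score
10 | 7
7 | 8

Derivation:
After WHERE (2 rows):
teams.name | teams.score | teams.qty
carol | 8 | 7
carol | 7 | 10
After GROUP BY (2 rows):
teams.qty | max_score
7 | 8
10 | 7
After ORDER BY (2 rows):
teams.qty | max_score
10 | 7
7 | 8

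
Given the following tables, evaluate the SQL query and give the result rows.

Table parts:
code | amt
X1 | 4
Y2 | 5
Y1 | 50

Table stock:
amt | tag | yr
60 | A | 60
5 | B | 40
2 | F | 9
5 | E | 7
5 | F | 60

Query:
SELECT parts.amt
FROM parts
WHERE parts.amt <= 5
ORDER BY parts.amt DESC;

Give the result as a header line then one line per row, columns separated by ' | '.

After WHERE (2 rows):
parts.code | parts.amt
X1 | 4
Y2 | 5
After SELECT (2 rows):
parts.amt
4
5
After ORDER BY (2 rows):
parts.amt
5
4

== RESULT ==
parts.amt
5
4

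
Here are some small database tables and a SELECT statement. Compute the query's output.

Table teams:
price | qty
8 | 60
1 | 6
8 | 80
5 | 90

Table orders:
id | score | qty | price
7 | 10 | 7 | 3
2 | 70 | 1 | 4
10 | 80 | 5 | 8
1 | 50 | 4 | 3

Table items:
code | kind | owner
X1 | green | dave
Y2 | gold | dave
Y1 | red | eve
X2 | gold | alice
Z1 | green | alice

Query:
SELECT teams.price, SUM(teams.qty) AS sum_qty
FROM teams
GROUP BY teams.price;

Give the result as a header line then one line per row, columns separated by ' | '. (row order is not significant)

After GROUP BY (3 rows):
teams.price | sum_qty
8 | 140
1 | 6
5 | 90

== RESULT ==
teams.price | sum_qty
8 | 140
1 | 6
5 | 90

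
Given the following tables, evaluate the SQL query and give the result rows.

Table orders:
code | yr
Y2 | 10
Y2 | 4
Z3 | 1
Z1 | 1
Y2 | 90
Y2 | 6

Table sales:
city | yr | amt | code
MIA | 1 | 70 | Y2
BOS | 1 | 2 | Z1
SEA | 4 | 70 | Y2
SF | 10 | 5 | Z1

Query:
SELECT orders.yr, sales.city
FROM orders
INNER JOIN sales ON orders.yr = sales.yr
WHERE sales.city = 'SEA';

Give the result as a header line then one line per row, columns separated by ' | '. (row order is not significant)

== RESULT ==
orders.yr | sales.city
4 | SEA

Derivation:
After JOIN sales (6 rows):
orders.code | orders.yr | sales.city | sales.yr | sales.amt | sales.code
Y2 | 10 | SF | 10 | 5 | Z1
Y2 | 4 | SEA | 4 | 70 | Y2
Z3 | 1 | MIA | 1 | 70 | Y2
Z3 | 1 | BOS | 1 | 2 | Z1
Z1 | 1 | MIA | 1 | 70 | Y2
Z1 | 1 | BOS | 1 | 2 | Z1
After WHERE (1 rows):
orders.code | orders.yr | sales.city | sales.yr | sales.amt | sales.code
Y2 | 4 | SEA | 4 | 70 | Y2
After SELECT (1 rows):
orders.yr | sales.city
4 | SEA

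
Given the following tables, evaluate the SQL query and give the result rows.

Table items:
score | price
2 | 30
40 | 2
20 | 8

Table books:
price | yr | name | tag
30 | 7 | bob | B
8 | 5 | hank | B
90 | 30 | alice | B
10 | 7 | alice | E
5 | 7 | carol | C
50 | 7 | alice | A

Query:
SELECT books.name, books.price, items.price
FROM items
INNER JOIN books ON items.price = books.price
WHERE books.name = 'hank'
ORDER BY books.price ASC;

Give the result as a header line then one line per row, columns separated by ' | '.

== RESULT ==
books.name | books.price | items.price
hank | 8 | 8

Derivation:
After JOIN books (2 rows):
items.score | items.price | books.price | books.yr | books.name | books.tag
2 | 30 | 30 | 7 | bob | B
20 | 8 | 8 | 5 | hank | B
After WHERE (1 rows):
items.score | items.price | books.price | books.yr | books.name | books.tag
20 | 8 | 8 | 5 | hank | B
After SELECT (1 rows):
books.name | books.price | items.price
hank | 8 | 8
After ORDER BY (1 rows):
books.name | books.price | items.price
hank | 8 | 8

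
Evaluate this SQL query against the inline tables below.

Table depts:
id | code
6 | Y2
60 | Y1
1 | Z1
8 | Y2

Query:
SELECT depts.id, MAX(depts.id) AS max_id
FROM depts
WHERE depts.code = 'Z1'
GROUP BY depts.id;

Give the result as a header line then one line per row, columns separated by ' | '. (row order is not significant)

== RESULT ==
depts.id | max_id
1 | 1

Derivation:
After WHERE (1 rows):
depts.id | depts.code
1 | Z1
After GROUP BY (1 rows):
depts.id | max_id
1 | 1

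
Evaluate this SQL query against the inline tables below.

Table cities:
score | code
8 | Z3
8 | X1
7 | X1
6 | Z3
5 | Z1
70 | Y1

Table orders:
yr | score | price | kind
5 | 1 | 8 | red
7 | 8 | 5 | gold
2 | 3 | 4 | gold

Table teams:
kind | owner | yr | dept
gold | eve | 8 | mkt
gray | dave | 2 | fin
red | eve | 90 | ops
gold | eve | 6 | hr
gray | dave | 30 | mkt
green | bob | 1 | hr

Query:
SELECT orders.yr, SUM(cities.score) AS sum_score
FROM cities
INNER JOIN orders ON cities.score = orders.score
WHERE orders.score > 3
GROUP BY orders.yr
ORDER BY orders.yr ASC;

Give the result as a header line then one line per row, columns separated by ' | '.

After JOIN orders (2 rows):
cities.score | cities.code | orders.yr | orders.score | orders.price | orders.kind
8 | Z3 | 7 | 8 | 5 | gold
8 | X1 | 7 | 8 | 5 | gold
After WHERE (2 rows):
cities.score | cities.code | orders.yr | orders.score | orders.price | orders.kind
8 | Z3 | 7 | 8 | 5 | gold
8 | X1 | 7 | 8 | 5 | gold
After GROUP BY (1 rows):
orders.yr | sum_score
7 | 16
After ORDER BY (1 rows):
orders.yr | sum_score
7 | 16

== RESULT ==
orders.yr | sum_score
7 | 16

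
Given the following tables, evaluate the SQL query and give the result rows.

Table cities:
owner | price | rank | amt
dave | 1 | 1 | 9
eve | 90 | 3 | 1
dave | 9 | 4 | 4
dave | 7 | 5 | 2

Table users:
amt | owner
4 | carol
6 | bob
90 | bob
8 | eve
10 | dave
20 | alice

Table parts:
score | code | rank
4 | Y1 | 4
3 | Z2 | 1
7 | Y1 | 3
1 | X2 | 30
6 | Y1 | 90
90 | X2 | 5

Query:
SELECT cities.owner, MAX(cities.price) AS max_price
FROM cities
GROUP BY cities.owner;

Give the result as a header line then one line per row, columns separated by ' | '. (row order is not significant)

After GROUP BY (2 rows):
cities.owner | max_price
dave | 9
eve | 90

== RESULT ==
cities.owner | max_price
dave | 9
eve | 90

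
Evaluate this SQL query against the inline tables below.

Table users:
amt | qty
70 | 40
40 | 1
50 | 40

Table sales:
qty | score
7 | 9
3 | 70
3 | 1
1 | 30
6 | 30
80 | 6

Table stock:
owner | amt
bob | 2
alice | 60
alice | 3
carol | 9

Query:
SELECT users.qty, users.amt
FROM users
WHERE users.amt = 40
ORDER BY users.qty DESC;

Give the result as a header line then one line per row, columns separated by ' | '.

After WHERE (1 rows):
users.amt | users.qty
40 | 1
After SELECT (1 rows):
users.qty | users.amt
1 | 40
After ORDER BY (1 rows):
users.qty | users.amt
1 | 40

== RESULT ==
users.qty | users.amt
1 | 40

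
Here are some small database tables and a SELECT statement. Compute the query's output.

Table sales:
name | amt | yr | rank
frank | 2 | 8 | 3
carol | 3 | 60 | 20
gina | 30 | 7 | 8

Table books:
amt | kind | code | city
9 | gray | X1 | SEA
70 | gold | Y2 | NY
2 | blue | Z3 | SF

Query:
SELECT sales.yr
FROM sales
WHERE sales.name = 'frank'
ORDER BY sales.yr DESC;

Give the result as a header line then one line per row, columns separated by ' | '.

== RESULT ==
sales.yr
8

Derivation:
After WHERE (1 rows):
sales.name | sales.amt | sales.yr | sales.rank
frank | 2 | 8 | 3
After SELECT (1 rows):
sales.yr
8
After ORDER BY (1 rows):
sales.yr
8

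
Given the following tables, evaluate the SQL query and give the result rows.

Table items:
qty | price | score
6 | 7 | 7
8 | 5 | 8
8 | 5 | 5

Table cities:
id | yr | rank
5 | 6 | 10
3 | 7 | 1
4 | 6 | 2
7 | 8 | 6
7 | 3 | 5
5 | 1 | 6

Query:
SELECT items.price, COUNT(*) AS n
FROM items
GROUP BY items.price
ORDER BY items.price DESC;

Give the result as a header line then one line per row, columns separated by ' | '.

After GROUP BY (2 rows):
items.price | n
7 | 1
5 | 2
After ORDER BY (2 rows):
items.price | n
7 | 1
5 | 2

== RESULT ==
items.price | n
7 | 1
5 | 2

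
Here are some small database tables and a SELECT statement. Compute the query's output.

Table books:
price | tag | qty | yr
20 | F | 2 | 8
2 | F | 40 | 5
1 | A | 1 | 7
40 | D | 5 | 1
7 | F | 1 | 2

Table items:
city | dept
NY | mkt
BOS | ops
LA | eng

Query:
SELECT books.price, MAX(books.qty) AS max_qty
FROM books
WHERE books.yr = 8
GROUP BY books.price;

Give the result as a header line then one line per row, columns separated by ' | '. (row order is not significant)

== RESULT ==
books.price | max_qty
20 | 2

Derivation:
After WHERE (1 rows):
books.price | books.tag | books.qty | books.yr
20 | F | 2 | 8
After GROUP BY (1 rows):
books.price | max_qty
20 | 2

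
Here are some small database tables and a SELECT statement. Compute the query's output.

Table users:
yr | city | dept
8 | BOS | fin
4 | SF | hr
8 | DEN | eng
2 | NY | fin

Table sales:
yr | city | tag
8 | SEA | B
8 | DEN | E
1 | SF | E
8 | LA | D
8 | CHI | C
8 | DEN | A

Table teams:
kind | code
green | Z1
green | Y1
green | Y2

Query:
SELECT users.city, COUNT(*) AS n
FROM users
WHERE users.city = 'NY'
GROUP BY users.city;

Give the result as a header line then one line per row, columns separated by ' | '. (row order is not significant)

After WHERE (1 rows):
users.yr | users.city | users.dept
2 | NY | fin
After GROUP BY (1 rows):
users.city | n
NY | 1

== RESULT ==
users.city | n
NY | 1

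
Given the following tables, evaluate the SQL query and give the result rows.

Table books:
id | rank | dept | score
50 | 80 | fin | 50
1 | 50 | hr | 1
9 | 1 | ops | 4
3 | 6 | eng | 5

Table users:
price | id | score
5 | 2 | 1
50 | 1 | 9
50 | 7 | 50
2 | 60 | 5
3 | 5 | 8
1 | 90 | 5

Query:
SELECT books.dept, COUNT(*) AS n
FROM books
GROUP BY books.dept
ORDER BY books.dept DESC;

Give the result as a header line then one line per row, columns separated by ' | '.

After GROUP BY (4 rows):
books.dept | n
fin | 1
hr | 1
ops | 1
eng | 1
After ORDER BY (4 rows):
books.dept | n
ops | 1
hr | 1
fin | 1
eng | 1

== RESULT ==
books.dept | n
ops | 1
hr | 1
fin | 1
eng | 1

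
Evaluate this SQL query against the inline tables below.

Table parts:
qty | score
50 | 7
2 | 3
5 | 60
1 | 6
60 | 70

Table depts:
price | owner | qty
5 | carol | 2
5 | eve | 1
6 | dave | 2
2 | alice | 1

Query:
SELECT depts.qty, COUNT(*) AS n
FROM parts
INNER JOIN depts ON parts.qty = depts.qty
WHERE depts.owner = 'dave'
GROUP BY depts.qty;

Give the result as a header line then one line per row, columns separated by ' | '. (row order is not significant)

== RESULT ==
depts.qty | n
2 | 1

Derivation:
After JOIN depts (4 rows):
parts.qty | parts.score | depts.price | depts.owner | depts.qty
2 | 3 | 5 | carol | 2
2 | 3 | 6 | dave | 2
1 | 6 | 5 | eve | 1
1 | 6 | 2 | alice | 1
After WHERE (1 rows):
parts.qty | parts.score | depts.price | depts.owner | depts.qty
2 | 3 | 6 | dave | 2
After GROUP BY (1 rows):
depts.qty | n
2 | 1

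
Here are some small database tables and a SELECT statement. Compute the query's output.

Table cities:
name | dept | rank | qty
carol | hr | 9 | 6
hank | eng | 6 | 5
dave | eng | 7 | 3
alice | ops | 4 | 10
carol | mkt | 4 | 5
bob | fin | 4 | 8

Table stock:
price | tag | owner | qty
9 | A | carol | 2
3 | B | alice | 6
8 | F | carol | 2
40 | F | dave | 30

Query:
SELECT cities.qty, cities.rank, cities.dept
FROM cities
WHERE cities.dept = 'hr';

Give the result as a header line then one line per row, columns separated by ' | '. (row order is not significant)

== RESULT ==
cities.qty | cities.rank | cities.dept
6 | 9 | hr

Derivation:
After WHERE (1 rows):
cities.name | cities.dept | cities.rank | cities.qty
carol | hr | 9 | 6
After SELECT (1 rows):
cities.qty | cities.rank | cities.dept
6 | 9 | hr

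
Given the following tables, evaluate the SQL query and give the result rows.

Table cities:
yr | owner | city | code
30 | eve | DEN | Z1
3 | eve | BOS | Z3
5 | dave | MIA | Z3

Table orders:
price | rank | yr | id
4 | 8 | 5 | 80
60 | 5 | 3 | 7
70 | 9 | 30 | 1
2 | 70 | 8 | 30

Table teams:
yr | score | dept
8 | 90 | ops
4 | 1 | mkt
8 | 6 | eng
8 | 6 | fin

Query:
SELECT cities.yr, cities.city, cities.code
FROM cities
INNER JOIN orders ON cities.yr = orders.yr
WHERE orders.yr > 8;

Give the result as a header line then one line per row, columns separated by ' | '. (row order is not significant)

After JOIN orders (3 rows):
cities.yr | cities.owner | cities.city | cities.code | orders.price | orders.rank | orders.yr | orders.id
30 | eve | DEN | Z1 | 70 | 9 | 30 | 1
3 | eve | BOS | Z3 | 60 | 5 | 3 | 7
5 | dave | MIA | Z3 | 4 | 8 | 5 | 80
After WHERE (1 rows):
cities.yr | cities.owner | cities.city | cities.code | orders.price | orders.rank | orders.yr | orders.id
30 | eve | DEN | Z1 | 70 | 9 | 30 | 1
After SELECT (1 rows):
cities.yr | cities.city | cities.code
30 | DEN | Z1

== RESULT ==
cities.yr | cities.city | cities.code
30 | DEN | Z1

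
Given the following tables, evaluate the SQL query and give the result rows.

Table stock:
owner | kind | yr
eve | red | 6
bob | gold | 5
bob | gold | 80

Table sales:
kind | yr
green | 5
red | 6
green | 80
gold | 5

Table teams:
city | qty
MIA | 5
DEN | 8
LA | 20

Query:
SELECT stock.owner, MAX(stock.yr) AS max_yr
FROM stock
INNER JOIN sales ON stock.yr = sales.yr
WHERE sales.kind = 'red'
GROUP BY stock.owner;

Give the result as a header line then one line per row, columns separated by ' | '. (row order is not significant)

After JOIN sales (4 rows):
stock.owner | stock.kind | stock.yr | sales.kind | sales.yr
eve | red | 6 | red | 6
bob | gold | 5 | green | 5
bob | gold | 5 | gold | 5
bob | gold | 80 | green | 80
After WHERE (1 rows):
stock.owner | stock.kind | stock.yr | sales.kind | sales.yr
eve | red | 6 | red | 6
After GROUP BY (1 rows):
stock.owner | max_yr
eve | 6

== RESULT ==
stock.owner | max_yr
eve | 6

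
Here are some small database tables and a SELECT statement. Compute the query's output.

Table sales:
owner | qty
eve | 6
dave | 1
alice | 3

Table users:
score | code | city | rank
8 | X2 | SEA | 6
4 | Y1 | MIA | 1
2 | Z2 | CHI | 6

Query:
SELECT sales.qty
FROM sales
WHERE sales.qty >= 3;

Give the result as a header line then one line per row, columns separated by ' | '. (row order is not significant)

== RESULT ==
sales.qty
6
3

Derivation:
After WHERE (2 rows):
sales.owner | sales.qty
eve | 6
alice | 3
After SELECT (2 rows):
sales.qty
6
3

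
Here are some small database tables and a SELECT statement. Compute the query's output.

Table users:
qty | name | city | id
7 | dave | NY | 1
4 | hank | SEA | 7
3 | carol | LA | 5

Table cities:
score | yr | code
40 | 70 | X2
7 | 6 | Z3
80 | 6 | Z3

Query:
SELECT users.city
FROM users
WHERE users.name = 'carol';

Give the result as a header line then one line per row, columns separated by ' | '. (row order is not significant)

== RESULT ==
users.city
LA

Derivation:
After WHERE (1 rows):
users.qty | users.name | users.city | users.id
3 | carol | LA | 5
After SELECT (1 rows):
users.city
LA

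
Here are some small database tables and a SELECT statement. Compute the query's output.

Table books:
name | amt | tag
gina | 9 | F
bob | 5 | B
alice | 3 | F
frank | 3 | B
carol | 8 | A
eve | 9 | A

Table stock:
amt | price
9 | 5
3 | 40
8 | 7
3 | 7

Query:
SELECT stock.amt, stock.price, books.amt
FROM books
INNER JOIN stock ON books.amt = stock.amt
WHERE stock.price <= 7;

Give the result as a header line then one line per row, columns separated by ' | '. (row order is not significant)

After JOIN stock (7 rows):
books.name | books.amt | books.tag | stock.amt | stock.price
gina | 9 | F | 9 | 5
alice | 3 | F | 3 | 40
alice | 3 | F | 3 | 7
frank | 3 | B | 3 | 40
frank | 3 | B | 3 | 7
carol | 8 | A | 8 | 7
eve | 9 | A | 9 | 5
After WHERE (5 rows):
books.name | books.amt | books.tag | stock.amt | stock.price
gina | 9 | F | 9 | 5
alice | 3 | F | 3 | 7
frank | 3 | B | 3 | 7
carol | 8 | A | 8 | 7
eve | 9 | A | 9 | 5
After SELECT (5 rows):
stock.amt | stock.price | books.amt
9 | 5 | 9
3 | 7 | 3
3 | 7 | 3
8 | 7 | 8
9 | 5 | 9

== RESULT ==
stock.amt | stock.price | books.amt
9 | 5 | 9
3 | 7 | 3
3 | 7 | 3
8 | 7 | 8
9 | 5 | 9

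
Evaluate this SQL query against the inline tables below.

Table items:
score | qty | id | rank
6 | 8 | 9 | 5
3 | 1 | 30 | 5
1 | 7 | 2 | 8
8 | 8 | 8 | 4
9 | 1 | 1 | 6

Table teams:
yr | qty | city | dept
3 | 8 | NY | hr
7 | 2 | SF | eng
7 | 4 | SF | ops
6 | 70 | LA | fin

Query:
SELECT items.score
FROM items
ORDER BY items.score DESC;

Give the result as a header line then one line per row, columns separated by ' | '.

== RESULT ==
items.score
9
8
6
3
1

Derivation:
After SELECT (5 rows):
items.score
6
3
1
8
9
After ORDER BY (5 rows):
items.score
9
8
6
3
1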